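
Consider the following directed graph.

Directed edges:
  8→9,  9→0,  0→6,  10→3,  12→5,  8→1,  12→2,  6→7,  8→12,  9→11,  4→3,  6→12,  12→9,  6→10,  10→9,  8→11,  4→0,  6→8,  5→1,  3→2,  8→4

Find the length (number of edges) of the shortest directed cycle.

4

For each vertex v, BFS finds the shortest path from v back to v.
The shortest such closed walk is 6 → 10 → 9 → 0 → 6, length 4.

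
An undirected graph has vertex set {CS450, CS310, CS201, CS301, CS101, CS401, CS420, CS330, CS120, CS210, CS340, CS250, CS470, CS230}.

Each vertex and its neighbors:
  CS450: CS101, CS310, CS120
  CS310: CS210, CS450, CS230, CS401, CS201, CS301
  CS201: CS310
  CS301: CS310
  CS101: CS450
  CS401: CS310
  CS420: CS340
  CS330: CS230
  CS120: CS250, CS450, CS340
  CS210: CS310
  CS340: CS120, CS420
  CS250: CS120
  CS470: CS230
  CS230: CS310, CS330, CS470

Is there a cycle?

No

DFS, tracking each vertex's parent; an edge to a visited non-parent vertex closes a cycle.
Start from CS420:
visit CS420 (parent –)
  visit CS340 (parent CS420)
    visit CS120 (parent CS340)
      visit CS250 (parent CS120)
        CS250–CS120: parent, skip
      visit CS450 (parent CS120)
        visit CS101 (parent CS450)
          CS101–CS450: parent, skip
        visit CS310 (parent CS450)
          visit CS210 (parent CS310)
            CS210–CS310: parent, skip
          CS310–CS450: parent, skip
          visit CS230 (parent CS310)
            CS230–CS310: parent, skip
            visit CS330 (parent CS230)
              CS330–CS230: parent, skip
            visit CS470 (parent CS230)
              CS470–CS230: parent, skip
          visit CS401 (parent CS310)
            CS401–CS310: parent, skip
          visit CS201 (parent CS310)
            CS201–CS310: parent, skip
          visit CS301 (parent CS310)
            CS301–CS310: parent, skip
        CS450–CS120: parent, skip
      CS120–CS340: parent, skip
    CS340–CS420: parent, skip
No non-parent visited neighbor found — the graph is a forest.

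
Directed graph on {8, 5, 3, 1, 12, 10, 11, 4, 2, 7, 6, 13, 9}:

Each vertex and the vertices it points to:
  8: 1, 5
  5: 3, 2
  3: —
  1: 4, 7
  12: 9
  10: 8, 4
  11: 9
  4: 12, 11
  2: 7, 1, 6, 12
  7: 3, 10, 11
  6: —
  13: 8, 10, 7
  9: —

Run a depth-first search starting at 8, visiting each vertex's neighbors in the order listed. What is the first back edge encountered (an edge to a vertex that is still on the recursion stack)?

10->8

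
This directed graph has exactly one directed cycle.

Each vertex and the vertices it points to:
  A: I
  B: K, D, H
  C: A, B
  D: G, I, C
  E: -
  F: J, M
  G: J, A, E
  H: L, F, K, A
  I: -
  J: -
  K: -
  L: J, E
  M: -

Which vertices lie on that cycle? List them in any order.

B, C, D

DFS with gray/black marking from B:
B gray
  K gray
  K black
  D gray
    G gray
      J gray
      J black
      A gray
        I gray
        I black
      A black
      E gray
      E black
    G black
    D→I: I black — skip
    C gray
      C→A: A black — skip
      C→B: B is gray → back edge
Back edge closes the cycle B → D → C → B; its vertices are {B, C, D}.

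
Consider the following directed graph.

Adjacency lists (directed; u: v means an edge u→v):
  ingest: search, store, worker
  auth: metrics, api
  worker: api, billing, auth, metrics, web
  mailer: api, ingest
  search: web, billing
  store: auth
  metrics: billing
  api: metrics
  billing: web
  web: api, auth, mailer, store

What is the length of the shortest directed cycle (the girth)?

4

For each vertex v, BFS finds the shortest path from v back to v.
The shortest such closed walk is mailer → ingest → search → web → mailer, length 4.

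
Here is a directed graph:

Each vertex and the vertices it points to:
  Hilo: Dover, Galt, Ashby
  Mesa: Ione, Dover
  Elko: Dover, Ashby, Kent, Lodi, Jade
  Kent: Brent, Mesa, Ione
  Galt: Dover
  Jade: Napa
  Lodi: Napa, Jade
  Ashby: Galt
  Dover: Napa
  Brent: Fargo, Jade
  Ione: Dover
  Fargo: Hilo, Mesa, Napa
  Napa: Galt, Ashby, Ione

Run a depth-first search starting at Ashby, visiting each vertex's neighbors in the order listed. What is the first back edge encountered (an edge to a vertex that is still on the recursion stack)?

Napa→Galt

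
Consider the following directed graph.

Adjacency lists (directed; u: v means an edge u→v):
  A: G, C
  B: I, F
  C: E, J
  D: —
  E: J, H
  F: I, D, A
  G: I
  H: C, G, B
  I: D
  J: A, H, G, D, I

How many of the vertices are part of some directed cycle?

7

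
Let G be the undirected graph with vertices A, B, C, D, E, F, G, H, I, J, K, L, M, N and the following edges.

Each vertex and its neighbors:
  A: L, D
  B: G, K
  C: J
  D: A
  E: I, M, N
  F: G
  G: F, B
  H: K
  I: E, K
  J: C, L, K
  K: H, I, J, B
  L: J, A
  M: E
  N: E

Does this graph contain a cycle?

No

DFS, tracking each vertex's parent; an edge to a visited non-parent vertex closes a cycle.
Start from C:
visit C (parent –)
  visit J (parent C)
    J–C: parent, skip
    visit L (parent J)
      L–J: parent, skip
      visit A (parent L)
        A–L: parent, skip
        visit D (parent A)
          D–A: parent, skip
    visit K (parent J)
      visit H (parent K)
        H–K: parent, skip
      visit I (parent K)
        visit E (parent I)
          E–I: parent, skip
          visit M (parent E)
            M–E: parent, skip
          visit N (parent E)
            N–E: parent, skip
        I–K: parent, skip
      K–J: parent, skip
      visit B (parent K)
        visit G (parent B)
          visit F (parent G)
            F–G: parent, skip
          G–B: parent, skip
        B–K: parent, skip
No non-parent visited neighbor found — the graph is a forest.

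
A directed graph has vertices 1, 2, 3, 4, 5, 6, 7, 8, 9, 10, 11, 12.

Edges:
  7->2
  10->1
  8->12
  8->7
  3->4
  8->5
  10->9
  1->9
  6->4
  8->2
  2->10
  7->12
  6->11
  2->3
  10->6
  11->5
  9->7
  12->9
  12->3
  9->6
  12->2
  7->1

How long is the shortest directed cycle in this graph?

For each vertex v, BFS finds the shortest path from v back to v.
The shortest such closed walk is 12 → 9 → 7 → 12, length 3.

3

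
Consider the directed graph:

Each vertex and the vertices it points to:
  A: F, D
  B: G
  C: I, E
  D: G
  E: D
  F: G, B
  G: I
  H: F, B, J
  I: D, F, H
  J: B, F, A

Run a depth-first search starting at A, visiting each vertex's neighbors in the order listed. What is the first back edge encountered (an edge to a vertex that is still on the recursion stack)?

D→G

DFS from A (visiting each vertex's neighbors in the order listed); mark gray on enter, black on exit:
A gray
  F gray
    G gray
      I gray
        D gray
          D→G: G is gray → back edge
First back edge: D → G.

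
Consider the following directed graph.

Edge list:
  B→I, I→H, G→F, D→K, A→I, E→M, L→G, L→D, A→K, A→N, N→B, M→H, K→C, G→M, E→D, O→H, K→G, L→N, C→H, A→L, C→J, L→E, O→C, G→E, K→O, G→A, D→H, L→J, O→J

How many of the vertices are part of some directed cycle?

A vertex is on a directed cycle iff it belongs to a strongly connected component of size ≥ 2 (or has a self-loop).
The vertices on cycles are {A, D, E, G, K, L} — 6 in total.

6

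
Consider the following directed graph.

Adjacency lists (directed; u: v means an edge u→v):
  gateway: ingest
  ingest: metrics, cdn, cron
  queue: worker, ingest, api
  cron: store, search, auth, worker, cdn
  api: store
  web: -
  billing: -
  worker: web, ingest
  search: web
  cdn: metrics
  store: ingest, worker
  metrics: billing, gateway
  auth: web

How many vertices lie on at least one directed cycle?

A vertex is on a directed cycle iff it belongs to a strongly connected component of size ≥ 2 (or has a self-loop).
The vertices on cycles are {cdn, cron, store, ingest, worker, gateway, metrics} — 7 in total.

7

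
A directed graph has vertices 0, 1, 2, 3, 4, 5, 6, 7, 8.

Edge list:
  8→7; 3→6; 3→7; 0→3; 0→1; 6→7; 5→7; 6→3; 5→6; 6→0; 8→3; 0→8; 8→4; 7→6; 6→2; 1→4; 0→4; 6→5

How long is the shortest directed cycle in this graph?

2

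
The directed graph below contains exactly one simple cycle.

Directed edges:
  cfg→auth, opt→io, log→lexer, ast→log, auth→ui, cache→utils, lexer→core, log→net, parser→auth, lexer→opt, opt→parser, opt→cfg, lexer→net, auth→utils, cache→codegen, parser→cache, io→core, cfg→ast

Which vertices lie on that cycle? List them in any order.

DFS with gray/black marking from opt:
opt gray
  io gray
    core gray
    core black
  io black
  parser gray
    cache gray
      utils gray
      utils black
      codegen gray
      codegen black
    cache black
    auth gray
      ui gray
      ui black
      auth→utils: utils black — skip
    auth black
  parser black
  cfg gray
    cfg→auth: auth black — skip
    ast gray
      log gray
        net gray
        net black
        lexer gray
          lexer→opt: opt is gray → back edge
Back edge closes the cycle opt → cfg → ast → log → lexer → opt; its vertices are {ast, cfg, log, opt, lexer}.

ast, cfg, log, opt, lexer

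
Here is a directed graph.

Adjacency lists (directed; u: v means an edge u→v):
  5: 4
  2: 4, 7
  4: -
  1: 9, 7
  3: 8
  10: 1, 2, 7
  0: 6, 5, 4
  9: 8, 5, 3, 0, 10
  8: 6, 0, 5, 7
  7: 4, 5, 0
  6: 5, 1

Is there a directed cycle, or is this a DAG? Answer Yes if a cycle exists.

Yes

DFS with white/gray/black marking, starting from 6:
6 gray
  5 gray
    4 gray
    4 black
  5 black
  1 gray
    9 gray
      8 gray
        8→6: 6 is gray → back edge
Back edge found, so a cycle exists: 6 → 1 → 9 → 8 → 6.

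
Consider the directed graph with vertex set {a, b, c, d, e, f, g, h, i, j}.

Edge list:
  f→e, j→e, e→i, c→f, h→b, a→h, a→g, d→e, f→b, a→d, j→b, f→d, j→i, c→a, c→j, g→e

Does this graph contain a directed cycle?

No

DFS with white/gray/black marking, starting from e:
e gray
  i gray
  i black
e black
a gray
  h gray
    b gray
    b black
  h black
  g gray
    g→e: e black — skip
  g black
  d gray
    d→e: e black — skip
  d black
a black
c gray
  c→a: a black — skip
  j gray
    j→b: b black — skip
    j→e: e black — skip
    j→i: i black — skip
  j black
  f gray
    f→b: b black — skip
    f→d: d black — skip
    f→e: e black — skip
  f black
c black
Every edge goes to a white or black vertex — no back edge, so the graph is acyclic.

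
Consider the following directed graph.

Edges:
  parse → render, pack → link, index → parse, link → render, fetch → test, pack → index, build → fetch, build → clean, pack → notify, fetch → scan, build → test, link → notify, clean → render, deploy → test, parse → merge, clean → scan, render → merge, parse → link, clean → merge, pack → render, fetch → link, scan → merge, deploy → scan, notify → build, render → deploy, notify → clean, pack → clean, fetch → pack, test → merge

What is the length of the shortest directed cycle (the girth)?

For each vertex v, BFS finds the shortest path from v back to v.
The shortest such closed walk is fetch → link → notify → build → fetch, length 4.

4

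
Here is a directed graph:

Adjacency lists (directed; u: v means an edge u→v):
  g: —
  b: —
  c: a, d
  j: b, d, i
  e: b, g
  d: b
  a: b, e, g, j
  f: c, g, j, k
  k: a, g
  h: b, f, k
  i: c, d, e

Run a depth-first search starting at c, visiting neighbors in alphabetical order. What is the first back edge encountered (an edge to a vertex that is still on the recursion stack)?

i->c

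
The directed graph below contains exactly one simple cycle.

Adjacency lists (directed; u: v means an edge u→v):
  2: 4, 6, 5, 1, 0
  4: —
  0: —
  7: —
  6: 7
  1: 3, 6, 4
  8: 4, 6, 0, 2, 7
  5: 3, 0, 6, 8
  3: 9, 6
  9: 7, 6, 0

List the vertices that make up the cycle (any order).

DFS with gray/black marking from 2:
2 gray
  4 gray
  4 black
  6 gray
    7 gray
    7 black
  6 black
  5 gray
    3 gray
      9 gray
        9→7: 7 black — skip
        9→6: 6 black — skip
        0 gray
        0 black
      9 black
      3→6: 6 black — skip
    3 black
    5→0: 0 black — skip
    5→6: 6 black — skip
    8 gray
      8→4: 4 black — skip
      8→6: 6 black — skip
      8→0: 0 black — skip
      8→2: 2 is gray → back edge
Back edge closes the cycle 2 → 5 → 8 → 2; its vertices are {2, 5, 8}.

2, 5, 8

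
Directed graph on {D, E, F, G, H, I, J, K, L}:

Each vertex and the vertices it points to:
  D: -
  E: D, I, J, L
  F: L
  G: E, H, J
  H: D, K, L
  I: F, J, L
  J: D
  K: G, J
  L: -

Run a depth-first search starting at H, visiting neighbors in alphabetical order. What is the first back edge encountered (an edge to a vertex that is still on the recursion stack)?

G->H

DFS from H (visiting neighbors in alphabetical order); mark gray on enter, black on exit:
H gray
  D gray
  D black
  K gray
    G gray
      E gray
        E→D: D black — skip
        I gray
          F gray
            L gray
            L black
          F black
          J gray
            J→D: D black — skip
          J black
          I→L: L black — skip
        I black
        E→J: J black — skip
        E→L: L black — skip
      E black
      G→H: H is gray → back edge
First back edge: G → H.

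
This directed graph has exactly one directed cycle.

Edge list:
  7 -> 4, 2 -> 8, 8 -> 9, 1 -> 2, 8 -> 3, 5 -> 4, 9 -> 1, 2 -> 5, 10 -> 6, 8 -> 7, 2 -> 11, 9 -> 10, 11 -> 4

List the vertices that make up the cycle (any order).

DFS with gray/black marking from 2:
2 gray
  5 gray
    4 gray
    4 black
  5 black
  8 gray
    7 gray
      7→4: 4 black — skip
    7 black
    3 gray
    3 black
    9 gray
      1 gray
        1→2: 2 is gray → back edge
Back edge closes the cycle 2 → 8 → 9 → 1 → 2; its vertices are {1, 2, 8, 9}.

1, 2, 8, 9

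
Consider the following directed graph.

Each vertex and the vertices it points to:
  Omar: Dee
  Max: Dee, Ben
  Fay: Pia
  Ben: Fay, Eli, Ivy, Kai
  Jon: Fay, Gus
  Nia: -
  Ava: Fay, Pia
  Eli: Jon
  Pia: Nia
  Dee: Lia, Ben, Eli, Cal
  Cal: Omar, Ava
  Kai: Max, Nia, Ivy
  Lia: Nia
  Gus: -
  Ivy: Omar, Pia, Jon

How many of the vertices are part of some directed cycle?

A vertex is on a directed cycle iff it belongs to a strongly connected component of size ≥ 2 (or has a self-loop).
The vertices on cycles are {Ben, Cal, Dee, Ivy, Kai, Max, Omar} — 7 in total.

7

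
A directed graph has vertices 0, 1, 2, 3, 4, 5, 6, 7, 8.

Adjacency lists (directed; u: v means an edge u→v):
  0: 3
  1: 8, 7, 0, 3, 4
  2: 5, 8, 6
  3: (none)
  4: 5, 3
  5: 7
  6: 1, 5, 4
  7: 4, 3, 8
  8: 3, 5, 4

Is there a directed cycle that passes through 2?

2 lies on a cycle iff there is a path from 2 back to itself.
Exploring from 2, it never reaches itself; equivalently, its strongly connected component is a singleton.

No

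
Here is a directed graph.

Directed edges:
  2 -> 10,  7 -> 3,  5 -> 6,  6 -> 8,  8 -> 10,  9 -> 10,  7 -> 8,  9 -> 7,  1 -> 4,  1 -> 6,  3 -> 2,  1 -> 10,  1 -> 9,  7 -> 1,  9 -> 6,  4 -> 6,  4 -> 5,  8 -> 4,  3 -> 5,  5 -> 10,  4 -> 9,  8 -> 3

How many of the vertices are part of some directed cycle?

A vertex is on a directed cycle iff it belongs to a strongly connected component of size ≥ 2 (or has a self-loop).
The vertices on cycles are {1, 3, 4, 5, 6, 7, 8, 9} — 8 in total.

8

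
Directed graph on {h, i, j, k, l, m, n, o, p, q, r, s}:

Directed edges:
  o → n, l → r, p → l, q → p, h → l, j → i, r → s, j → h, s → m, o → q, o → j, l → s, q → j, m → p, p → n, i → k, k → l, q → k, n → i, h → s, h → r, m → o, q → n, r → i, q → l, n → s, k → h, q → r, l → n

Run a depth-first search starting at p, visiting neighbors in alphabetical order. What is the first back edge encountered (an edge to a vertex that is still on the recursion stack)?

h->l

DFS from p (visiting neighbors in alphabetical order); mark gray on enter, black on exit:
p gray
  l gray
    n gray
      i gray
        k gray
          h gray
            h→l: l is gray → back edge
First back edge: h → l.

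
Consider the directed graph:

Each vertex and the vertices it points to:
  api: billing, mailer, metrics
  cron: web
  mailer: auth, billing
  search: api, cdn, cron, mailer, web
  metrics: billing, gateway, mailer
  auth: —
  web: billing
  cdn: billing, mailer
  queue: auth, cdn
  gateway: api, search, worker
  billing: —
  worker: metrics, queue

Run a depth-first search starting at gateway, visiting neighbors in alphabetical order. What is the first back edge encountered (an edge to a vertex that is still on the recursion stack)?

DFS from gateway (visiting neighbors in alphabetical order); mark gray on enter, black on exit:
gateway gray
  api gray
    billing gray
    billing black
    mailer gray
      auth gray
      auth black
      mailer→billing: billing black — skip
    mailer black
    metrics gray
      metrics→billing: billing black — skip
      metrics→gateway: gateway is gray → back edge
First back edge: metrics → gateway.

metrics→gateway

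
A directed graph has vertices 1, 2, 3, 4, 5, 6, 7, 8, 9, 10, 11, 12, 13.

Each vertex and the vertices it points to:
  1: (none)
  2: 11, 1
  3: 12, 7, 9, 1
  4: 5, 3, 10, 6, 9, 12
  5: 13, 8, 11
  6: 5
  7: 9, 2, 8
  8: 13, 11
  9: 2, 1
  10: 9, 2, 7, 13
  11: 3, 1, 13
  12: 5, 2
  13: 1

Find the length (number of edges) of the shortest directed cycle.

4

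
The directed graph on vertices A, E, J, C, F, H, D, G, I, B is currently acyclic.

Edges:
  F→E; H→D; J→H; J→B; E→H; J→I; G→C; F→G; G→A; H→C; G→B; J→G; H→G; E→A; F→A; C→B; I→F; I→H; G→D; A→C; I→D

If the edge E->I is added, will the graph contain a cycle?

Yes

Adding E→I creates a cycle iff I can already reach E.
Path from I: I → F → E.
So I → … → E → I is a cycle.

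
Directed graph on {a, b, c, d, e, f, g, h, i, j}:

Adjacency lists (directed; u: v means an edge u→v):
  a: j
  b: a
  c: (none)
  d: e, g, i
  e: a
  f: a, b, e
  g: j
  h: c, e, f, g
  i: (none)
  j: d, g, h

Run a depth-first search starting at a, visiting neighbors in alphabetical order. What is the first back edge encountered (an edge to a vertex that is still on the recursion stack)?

DFS from a (visiting neighbors in alphabetical order); mark gray on enter, black on exit:
a gray
  j gray
    d gray
      e gray
        e→a: a is gray → back edge
First back edge: e → a.

e->a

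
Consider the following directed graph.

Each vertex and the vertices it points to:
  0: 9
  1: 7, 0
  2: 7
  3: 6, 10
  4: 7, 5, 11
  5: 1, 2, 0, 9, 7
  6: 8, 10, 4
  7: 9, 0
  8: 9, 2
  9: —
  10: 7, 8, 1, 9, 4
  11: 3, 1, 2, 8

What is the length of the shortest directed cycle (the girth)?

4

For each vertex v, BFS finds the shortest path from v back to v.
The shortest such closed walk is 4 → 11 → 3 → 6 → 4, length 4.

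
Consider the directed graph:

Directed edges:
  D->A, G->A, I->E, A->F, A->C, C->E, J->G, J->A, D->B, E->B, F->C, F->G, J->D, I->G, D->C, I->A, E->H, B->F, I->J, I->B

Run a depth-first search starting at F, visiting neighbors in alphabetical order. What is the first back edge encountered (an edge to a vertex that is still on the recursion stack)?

B->F

DFS from F (visiting neighbors in alphabetical order); mark gray on enter, black on exit:
F gray
  C gray
    E gray
      B gray
        B→F: F is gray → back edge
First back edge: B → F.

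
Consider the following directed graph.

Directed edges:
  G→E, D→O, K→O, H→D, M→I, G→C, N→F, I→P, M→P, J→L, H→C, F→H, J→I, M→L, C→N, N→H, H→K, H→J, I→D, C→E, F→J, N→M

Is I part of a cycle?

No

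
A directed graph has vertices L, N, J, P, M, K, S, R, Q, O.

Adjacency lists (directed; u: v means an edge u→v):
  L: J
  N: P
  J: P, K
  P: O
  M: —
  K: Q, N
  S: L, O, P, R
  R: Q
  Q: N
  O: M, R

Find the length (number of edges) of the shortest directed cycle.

5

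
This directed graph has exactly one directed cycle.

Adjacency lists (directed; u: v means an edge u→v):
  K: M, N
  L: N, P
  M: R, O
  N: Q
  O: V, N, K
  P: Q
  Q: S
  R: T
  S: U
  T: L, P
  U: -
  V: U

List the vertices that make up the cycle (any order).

DFS with gray/black marking from M:
M gray
  R gray
    T gray
      L gray
        N gray
          Q gray
            S gray
              U gray
              U black
            S black
          Q black
        N black
        P gray
          P→Q: Q black — skip
        P black
      L black
      T→P: P black — skip
    T black
  R black
  O gray
    V gray
      V→U: U black — skip
    V black
    O→N: N black — skip
    K gray
      K→M: M is gray → back edge
Back edge closes the cycle M → O → K → M; its vertices are {K, M, O}.

K, M, O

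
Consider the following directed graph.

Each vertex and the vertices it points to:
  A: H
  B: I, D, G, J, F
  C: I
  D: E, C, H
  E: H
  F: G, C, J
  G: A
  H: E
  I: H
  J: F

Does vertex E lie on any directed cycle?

Yes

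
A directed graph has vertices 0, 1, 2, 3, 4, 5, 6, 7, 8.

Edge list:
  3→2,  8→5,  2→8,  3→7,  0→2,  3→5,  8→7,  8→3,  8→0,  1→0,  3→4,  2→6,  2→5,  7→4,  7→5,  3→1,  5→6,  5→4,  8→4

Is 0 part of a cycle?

0 is on a cycle iff 0 can reach itself via ≥1 edge.
0 → 2 → 8 → 0 — yes.

Yes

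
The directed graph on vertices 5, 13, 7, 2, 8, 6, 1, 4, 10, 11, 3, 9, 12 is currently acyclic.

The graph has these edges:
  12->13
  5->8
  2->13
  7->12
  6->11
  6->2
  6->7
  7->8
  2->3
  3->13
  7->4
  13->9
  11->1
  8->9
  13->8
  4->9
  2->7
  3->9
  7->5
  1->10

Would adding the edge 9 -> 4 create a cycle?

Adding 9→4 creates a cycle iff 4 can already reach 9.
Path from 4: 4 → 9.
So 4 → … → 9 → 4 is a cycle.

Yes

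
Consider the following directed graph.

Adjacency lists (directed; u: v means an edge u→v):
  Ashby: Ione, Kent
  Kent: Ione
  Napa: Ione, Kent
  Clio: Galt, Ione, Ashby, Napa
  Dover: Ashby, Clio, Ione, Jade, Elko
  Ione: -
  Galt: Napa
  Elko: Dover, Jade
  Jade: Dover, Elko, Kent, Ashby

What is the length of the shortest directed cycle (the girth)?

2

For each vertex v, BFS finds the shortest path from v back to v.
The shortest such closed walk is Elko → Jade → Elko, length 2.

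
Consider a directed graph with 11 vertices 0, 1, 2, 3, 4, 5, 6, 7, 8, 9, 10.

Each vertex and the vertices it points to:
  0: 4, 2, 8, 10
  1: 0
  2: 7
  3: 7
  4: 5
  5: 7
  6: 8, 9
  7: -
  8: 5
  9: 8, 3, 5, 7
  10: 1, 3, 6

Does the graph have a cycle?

DFS with white/gray/black marking, starting from 7:
7 gray
7 black
0 gray
  4 gray
    5 gray
      5→7: 7 black — skip
    5 black
  4 black
  2 gray
    2→7: 7 black — skip
  2 black
  8 gray
    8→5: 5 black — skip
  8 black
  10 gray
    1 gray
      1→0: 0 is gray → back edge
Back edge found, so a cycle exists: 0 → 10 → 1 → 0.

Yes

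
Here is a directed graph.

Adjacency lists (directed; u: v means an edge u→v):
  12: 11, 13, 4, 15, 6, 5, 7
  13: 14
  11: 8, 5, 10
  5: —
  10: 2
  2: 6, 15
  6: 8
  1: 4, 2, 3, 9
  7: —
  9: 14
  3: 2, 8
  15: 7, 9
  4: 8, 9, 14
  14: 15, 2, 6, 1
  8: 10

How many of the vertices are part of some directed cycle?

A vertex is on a directed cycle iff it belongs to a strongly connected component of size ≥ 2 (or has a self-loop).
The vertices on cycles are {1, 2, 3, 4, 6, 8, 9, 10, 14, 15} — 10 in total.

10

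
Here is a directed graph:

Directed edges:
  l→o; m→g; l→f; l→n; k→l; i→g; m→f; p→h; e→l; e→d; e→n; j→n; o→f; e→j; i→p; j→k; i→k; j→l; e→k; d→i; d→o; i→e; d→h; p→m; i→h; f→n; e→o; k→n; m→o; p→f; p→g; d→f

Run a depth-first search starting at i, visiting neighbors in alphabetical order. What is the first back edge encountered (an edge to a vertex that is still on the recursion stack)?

DFS from i (visiting neighbors in alphabetical order); mark gray on enter, black on exit:
i gray
  e gray
    d gray
      f gray
        n gray
        n black
      f black
      h gray
      h black
      d→i: i is gray → back edge
First back edge: d → i.

d→i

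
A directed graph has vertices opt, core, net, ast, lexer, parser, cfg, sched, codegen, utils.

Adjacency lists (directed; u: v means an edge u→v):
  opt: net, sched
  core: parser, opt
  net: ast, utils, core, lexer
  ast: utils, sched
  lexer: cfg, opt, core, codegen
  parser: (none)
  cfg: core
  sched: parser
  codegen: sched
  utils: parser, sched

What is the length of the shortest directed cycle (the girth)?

3

For each vertex v, BFS finds the shortest path from v back to v.
The shortest such closed walk is lexer → opt → net → lexer, length 3.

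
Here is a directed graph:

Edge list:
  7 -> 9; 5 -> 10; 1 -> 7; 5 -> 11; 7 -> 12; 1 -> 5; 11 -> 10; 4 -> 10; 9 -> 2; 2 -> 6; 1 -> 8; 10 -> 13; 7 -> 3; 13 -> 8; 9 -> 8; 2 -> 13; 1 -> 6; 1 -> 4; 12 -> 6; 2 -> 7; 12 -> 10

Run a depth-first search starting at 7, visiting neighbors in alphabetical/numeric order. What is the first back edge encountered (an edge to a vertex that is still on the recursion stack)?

2->7

DFS from 7 (visiting neighbors in alphabetical/numeric order); mark gray on enter, black on exit:
7 gray
  3 gray
  3 black
  9 gray
    2 gray
      6 gray
      6 black
      2→7: 7 is gray → back edge
First back edge: 2 → 7.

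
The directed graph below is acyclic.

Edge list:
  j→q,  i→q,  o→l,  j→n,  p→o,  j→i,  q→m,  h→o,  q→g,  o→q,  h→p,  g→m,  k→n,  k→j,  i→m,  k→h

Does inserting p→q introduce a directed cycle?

No

Adding p→q creates a cycle iff q can already reach p.
Explore from q: no path reaches p. The graph stays acyclic.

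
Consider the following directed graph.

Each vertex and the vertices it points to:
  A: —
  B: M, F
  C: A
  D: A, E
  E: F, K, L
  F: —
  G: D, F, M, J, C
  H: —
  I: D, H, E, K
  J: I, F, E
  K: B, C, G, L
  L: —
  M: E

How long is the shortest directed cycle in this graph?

4

For each vertex v, BFS finds the shortest path from v back to v.
The shortest such closed walk is I → K → G → J → I, length 4.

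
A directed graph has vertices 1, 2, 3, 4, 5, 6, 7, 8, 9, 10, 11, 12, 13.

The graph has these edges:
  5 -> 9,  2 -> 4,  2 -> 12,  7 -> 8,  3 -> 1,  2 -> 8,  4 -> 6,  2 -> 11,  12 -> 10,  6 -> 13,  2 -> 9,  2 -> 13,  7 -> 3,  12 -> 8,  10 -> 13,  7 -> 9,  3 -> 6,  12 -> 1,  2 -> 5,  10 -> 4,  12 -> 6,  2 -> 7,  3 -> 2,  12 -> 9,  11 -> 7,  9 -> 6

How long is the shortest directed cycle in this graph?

For each vertex v, BFS finds the shortest path from v back to v.
The shortest such closed walk is 2 → 7 → 3 → 2, length 3.

3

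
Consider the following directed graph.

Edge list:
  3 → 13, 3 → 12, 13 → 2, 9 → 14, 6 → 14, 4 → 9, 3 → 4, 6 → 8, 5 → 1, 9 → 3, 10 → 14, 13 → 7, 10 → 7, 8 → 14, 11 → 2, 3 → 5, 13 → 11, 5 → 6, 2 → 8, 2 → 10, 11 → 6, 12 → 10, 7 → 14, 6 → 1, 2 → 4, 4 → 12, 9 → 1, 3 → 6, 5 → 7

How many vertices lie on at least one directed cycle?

A vertex is on a directed cycle iff it belongs to a strongly connected component of size ≥ 2 (or has a self-loop).
The vertices on cycles are {2, 3, 4, 9, 11, 13} — 6 in total.

6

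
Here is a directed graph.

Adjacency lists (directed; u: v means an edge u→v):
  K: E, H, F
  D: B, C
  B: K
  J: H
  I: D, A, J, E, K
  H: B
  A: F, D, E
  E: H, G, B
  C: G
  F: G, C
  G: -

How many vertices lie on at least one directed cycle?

4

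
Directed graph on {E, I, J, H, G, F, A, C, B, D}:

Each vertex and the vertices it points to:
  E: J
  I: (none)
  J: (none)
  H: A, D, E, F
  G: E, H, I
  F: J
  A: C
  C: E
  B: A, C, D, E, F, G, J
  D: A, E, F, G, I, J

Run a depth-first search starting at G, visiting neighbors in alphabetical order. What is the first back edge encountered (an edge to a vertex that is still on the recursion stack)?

DFS from G (visiting neighbors in alphabetical order); mark gray on enter, black on exit:
G gray
  E gray
    J gray
    J black
  E black
  H gray
    A gray
      C gray
        C→E: E black — skip
      C black
    A black
    D gray
      D→A: A black — skip
      D→E: E black — skip
      F gray
        F→J: J black — skip
      F black
      D→G: G is gray → back edge
First back edge: D → G.

D→G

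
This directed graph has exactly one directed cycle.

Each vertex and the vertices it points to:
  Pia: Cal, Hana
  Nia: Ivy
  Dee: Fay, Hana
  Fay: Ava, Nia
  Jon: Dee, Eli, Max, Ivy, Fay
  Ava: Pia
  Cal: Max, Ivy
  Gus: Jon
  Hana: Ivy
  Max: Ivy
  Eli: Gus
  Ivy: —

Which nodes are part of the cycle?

DFS with gray/black marking from Jon:
Jon gray
  Dee gray
    Fay gray
      Ava gray
        Pia gray
          Cal gray
            Max gray
              Ivy gray
              Ivy black
            Max black
            Cal→Ivy: Ivy black — skip
          Cal black
          Hana gray
            Hana→Ivy: Ivy black — skip
          Hana black
        Pia black
      Ava black
      Nia gray
        Nia→Ivy: Ivy black — skip
      Nia black
    Fay black
    Dee→Hana: Hana black — skip
  Dee black
  Eli gray
    Gus gray
      Gus→Jon: Jon is gray → back edge
Back edge closes the cycle Jon → Eli → Gus → Jon; its vertices are {Eli, Gus, Jon}.

Eli, Gus, Jon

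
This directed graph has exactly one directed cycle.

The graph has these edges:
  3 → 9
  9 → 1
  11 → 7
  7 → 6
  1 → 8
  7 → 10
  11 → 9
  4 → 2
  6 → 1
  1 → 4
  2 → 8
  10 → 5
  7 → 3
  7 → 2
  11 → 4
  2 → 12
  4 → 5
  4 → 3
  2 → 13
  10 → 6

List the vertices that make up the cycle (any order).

1, 3, 4, 9

DFS with gray/black marking from 4:
4 gray
  3 gray
    9 gray
      1 gray
        1→4: 4 is gray → back edge
Back edge closes the cycle 4 → 3 → 9 → 1 → 4; its vertices are {1, 3, 4, 9}.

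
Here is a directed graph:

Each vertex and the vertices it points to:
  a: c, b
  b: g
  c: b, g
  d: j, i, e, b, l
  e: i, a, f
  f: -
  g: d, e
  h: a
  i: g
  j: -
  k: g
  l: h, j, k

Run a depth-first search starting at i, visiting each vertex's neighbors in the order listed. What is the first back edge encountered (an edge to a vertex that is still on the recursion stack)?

DFS from i (visiting each vertex's neighbors in the order listed); mark gray on enter, black on exit:
i gray
  g gray
    d gray
      j gray
      j black
      d→i: i is gray → back edge
First back edge: d → i.

d→i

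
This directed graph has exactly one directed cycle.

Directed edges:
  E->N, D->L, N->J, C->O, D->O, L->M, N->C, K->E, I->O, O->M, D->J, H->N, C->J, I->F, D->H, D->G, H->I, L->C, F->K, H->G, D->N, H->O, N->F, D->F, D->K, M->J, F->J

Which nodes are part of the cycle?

E, F, K, N

DFS with gray/black marking from K:
K gray
  E gray
    N gray
      J gray
      J black
      F gray
        F→K: K is gray → back edge
Back edge closes the cycle K → E → N → F → K; its vertices are {E, F, K, N}.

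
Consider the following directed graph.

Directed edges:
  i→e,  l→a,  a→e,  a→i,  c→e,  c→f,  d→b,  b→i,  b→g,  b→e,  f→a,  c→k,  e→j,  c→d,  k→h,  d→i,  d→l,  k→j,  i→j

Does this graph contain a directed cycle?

DFS with white/gray/black marking, starting from f:
f gray
  a gray
    i gray
      e gray
        j gray
        j black
      e black
      i→j: j black — skip
    i black
    a→e: e black — skip
  a black
f black
b gray
  b→i: i black — skip
  b→e: e black — skip
  g gray
  g black
b black
d gray
  l gray
    l→a: a black — skip
  l black
  d→b: b black — skip
  d→i: i black — skip
d black
k gray
  h gray
  h black
  k→j: j black — skip
k black
c gray
  c→e: e black — skip
  c→d: d black — skip
  c→k: k black — skip
  c→f: f black — skip
c black
Every edge goes to a white or black vertex — no back edge, so the graph is acyclic.

No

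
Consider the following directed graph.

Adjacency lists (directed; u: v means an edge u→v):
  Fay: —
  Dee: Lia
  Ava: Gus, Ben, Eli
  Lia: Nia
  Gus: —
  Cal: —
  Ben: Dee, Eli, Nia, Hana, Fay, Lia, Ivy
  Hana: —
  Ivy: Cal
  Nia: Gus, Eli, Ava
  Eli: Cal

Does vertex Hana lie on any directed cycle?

Hana lies on a cycle iff there is a path from Hana back to itself.
Exploring from Hana, it never reaches itself; equivalently, its strongly connected component is a singleton.

No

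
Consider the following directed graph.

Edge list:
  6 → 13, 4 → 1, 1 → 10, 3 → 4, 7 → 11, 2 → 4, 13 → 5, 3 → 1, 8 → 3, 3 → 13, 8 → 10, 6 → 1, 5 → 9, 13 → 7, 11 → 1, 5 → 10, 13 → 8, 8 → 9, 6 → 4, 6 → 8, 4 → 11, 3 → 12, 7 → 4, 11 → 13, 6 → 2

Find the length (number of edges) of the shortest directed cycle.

3

For each vertex v, BFS finds the shortest path from v back to v.
The shortest such closed walk is 13 → 7 → 11 → 13, length 3.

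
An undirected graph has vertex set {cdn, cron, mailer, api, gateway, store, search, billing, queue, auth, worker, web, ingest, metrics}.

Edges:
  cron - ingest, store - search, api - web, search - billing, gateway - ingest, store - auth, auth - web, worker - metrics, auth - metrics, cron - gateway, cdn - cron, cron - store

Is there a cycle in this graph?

Yes

DFS, tracking each vertex's parent; an edge to a visited non-parent vertex closes a cycle.
Start from cdn:
visit cdn (parent –)
  visit cron (parent cdn)
    visit ingest (parent cron)
      ingest–cron: parent, skip
      visit gateway (parent ingest)
        gateway–ingest: parent, skip
        gateway–cron: cron visited and ≠ parent → cycle
Cycle: cron – ingest – gateway – cron.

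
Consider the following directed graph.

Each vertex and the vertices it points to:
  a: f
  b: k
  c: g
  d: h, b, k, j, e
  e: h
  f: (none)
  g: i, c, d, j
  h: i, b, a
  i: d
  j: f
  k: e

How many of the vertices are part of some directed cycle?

8

A vertex is on a directed cycle iff it belongs to a strongly connected component of size ≥ 2 (or has a self-loop).
The vertices on cycles are {b, c, d, e, g, h, i, k} — 8 in total.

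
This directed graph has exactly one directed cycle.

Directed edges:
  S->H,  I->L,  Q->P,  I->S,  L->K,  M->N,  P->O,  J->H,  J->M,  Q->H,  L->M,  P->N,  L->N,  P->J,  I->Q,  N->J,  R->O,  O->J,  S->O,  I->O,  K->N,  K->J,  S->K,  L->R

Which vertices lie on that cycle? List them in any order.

J, M, N

DFS with gray/black marking from M:
M gray
  N gray
    J gray
      H gray
      H black
      J→M: M is gray → back edge
Back edge closes the cycle M → N → J → M; its vertices are {J, M, N}.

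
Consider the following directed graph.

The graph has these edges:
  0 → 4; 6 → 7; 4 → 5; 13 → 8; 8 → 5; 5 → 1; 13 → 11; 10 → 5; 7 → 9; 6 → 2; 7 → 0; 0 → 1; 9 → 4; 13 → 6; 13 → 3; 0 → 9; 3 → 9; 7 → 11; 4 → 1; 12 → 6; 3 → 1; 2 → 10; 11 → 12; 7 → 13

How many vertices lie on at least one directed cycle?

A vertex is on a directed cycle iff it belongs to a strongly connected component of size ≥ 2 (or has a self-loop).
The vertices on cycles are {6, 7, 11, 12, 13} — 5 in total.

5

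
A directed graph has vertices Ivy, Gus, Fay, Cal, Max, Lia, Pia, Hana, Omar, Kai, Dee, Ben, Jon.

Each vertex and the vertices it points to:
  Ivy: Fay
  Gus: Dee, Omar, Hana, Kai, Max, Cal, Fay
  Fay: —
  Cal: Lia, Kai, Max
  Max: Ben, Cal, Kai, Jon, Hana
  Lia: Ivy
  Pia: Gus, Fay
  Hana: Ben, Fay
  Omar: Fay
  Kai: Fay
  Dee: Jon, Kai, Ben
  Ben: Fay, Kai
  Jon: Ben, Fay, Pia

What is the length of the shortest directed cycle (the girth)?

2

For each vertex v, BFS finds the shortest path from v back to v.
The shortest such closed walk is Max → Cal → Max, length 2.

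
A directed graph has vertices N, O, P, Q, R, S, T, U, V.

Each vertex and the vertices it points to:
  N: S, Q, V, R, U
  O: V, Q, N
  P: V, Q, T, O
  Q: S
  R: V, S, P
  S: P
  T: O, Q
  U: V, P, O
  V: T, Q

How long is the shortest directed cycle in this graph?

3

For each vertex v, BFS finds the shortest path from v back to v.
The shortest such closed walk is N → U → O → N, length 3.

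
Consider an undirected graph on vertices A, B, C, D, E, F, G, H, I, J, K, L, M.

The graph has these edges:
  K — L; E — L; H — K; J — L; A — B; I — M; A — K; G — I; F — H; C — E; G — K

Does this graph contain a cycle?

No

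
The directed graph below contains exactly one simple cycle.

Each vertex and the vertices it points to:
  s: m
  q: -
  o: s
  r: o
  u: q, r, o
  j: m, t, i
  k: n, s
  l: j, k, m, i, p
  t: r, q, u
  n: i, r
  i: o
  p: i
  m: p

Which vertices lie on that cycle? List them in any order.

i, m, o, p, s

DFS with gray/black marking from s:
s gray
  m gray
    p gray
      i gray
        o gray
          o→s: s is gray → back edge
Back edge closes the cycle s → m → p → i → o → s; its vertices are {i, m, o, p, s}.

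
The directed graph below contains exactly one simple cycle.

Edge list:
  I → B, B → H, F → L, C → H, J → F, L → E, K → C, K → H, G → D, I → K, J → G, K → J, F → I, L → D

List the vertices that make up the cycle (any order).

F, I, J, K

DFS with gray/black marking from J:
J gray
  G gray
    D gray
    D black
  G black
  F gray
    I gray
      K gray
        K→J: J is gray → back edge
Back edge closes the cycle J → F → I → K → J; its vertices are {F, I, J, K}.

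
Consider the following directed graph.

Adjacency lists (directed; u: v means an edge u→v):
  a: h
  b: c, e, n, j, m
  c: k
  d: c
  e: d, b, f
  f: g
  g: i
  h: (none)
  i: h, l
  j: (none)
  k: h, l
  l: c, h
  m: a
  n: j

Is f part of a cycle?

No

f lies on a cycle iff there is a path from f back to itself.
Exploring from f, it never reaches itself; equivalently, its strongly connected component is a singleton.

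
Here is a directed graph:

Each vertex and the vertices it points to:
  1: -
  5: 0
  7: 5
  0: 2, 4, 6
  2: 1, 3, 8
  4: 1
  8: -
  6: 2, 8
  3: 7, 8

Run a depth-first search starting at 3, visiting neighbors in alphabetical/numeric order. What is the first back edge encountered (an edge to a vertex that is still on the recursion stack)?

2→3

DFS from 3 (visiting neighbors in alphabetical/numeric order); mark gray on enter, black on exit:
3 gray
  7 gray
    5 gray
      0 gray
        2 gray
          1 gray
          1 black
          2→3: 3 is gray → back edge
First back edge: 2 → 3.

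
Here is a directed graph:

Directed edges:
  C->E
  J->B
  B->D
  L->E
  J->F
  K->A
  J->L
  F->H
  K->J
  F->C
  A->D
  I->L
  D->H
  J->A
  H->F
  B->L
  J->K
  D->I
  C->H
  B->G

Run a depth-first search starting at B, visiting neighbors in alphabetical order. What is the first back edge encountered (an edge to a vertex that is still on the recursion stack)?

DFS from B (visiting neighbors in alphabetical order); mark gray on enter, black on exit:
B gray
  D gray
    H gray
      F gray
        C gray
          E gray
          E black
          C→H: H is gray → back edge
First back edge: C → H.

C→H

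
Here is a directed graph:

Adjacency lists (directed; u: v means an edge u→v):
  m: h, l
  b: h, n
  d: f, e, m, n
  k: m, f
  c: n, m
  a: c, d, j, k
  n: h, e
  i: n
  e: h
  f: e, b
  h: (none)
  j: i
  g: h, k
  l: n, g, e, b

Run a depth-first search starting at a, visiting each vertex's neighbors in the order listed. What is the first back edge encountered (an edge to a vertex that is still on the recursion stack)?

DFS from a (visiting each vertex's neighbors in the order listed); mark gray on enter, black on exit:
a gray
  c gray
    n gray
      h gray
      h black
      e gray
        e→h: h black — skip
      e black
    n black
    m gray
      m→h: h black — skip
      l gray
        l→n: n black — skip
        g gray
          g→h: h black — skip
          k gray
            k→m: m is gray → back edge
First back edge: k → m.

k->m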